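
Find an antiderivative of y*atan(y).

Use integration by parts with u = arctan(y), dv = y dy.
Then du = 1/(y**2 + 1) dy.

y**2*atan(y)/2 - y/2 + atan(y)/2 + C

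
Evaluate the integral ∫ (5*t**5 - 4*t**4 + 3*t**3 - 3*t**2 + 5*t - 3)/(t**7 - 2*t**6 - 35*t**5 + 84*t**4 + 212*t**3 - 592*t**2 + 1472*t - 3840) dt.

-19519*log(t - 4)/19200 + 957*log(t - 3)/728 + 6407*log(t + 4)/8960 - 689*log(t + 5)/696 - 3479*log(t**2 + 4)/301600 + 1453*atan(t/2)/37700 - 473/(160*t - 640) + C

Factor the denominator: (t - 4)**2*(t - 3)*(t + 4)*(t + 5)*(t**2 + 4).
Partial-fraction decomposition: -(3479*t - 11624)/(150800*(t**2 + 4)) - 689/(696*(t + 5)) + 6407/(8960*(t + 4)) + 957/(728*(t - 3)) - 19519/(19200*(t - 4)) + 473/(160*(t - 4)**2).
Integrate each term; A/(t−a) gives A·log|t−a|; the (Bt+D)/(t²+p²) term gives a log and an atan.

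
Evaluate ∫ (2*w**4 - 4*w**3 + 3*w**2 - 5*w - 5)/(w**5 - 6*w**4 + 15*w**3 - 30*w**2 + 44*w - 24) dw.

Factor the denominator: (w - 3)*(w - 2)*(w - 1)*(w**2 + 4).
Partial-fraction decomposition: (93*w + 578)/(520*(w**2 + 4)) - 9/(10*(w - 1)) + 3/(8*(w - 2)) + 61/(26*(w - 3)).
Integrate each term; A/(w−a) gives A·log|w−a|; the (Bw+D)/(w²+p²) term gives a log and an atan.

61*log(w - 3)/26 + 3*log(w - 2)/8 - 9*log(w - 1)/10 + 93*log(w**2 + 4)/1040 + 289*atan(w/2)/520 + C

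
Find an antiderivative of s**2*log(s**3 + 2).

s**3*log(s**3 + 2)/3 - s**3/3 + 2*log(s**3 + 2)/3 + C

Let u = s**3 + 2, so du = (3*s**2) ds.
The integral becomes (1/3)·∫ log(u) du; integrate by parts with u′=log(u), dv′=du.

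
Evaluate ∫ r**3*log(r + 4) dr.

r**4*log(r + 4)/4 - r**4/16 + r**3/3 - 2*r**2 + 16*r - 64*log(r + 4) + C

Use integration by parts with u = log(r + 4), dv = r**3 dr.
Then du = 1/(r + 4) dr and v = r**4/4.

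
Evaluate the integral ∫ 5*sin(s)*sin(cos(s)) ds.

Let u = cos(s), so du = (-sin(s)) ds.
Rewriting, the integral becomes -5·∫ sin(u) du = -5·-cos(u).
Substituting back, u = cos(s).

5*cos(cos(s)) + C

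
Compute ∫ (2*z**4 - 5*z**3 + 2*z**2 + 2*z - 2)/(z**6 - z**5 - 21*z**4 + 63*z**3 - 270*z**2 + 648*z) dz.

Factor the denominator: z*(z - 4)*(z - 3)*(z + 6)*(z**2 + 9).
Partial-fraction decomposition: (37*z + 623)/(1350*(z**2 + 9)) - 373/(2430*(z + 6)) - 49/(486*(z - 3)) + 23/(100*(z - 4)) - 1/(324*z).
Integrate each term; A/(z−a) gives A·log|z−a|; the (Bz+D)/(z²+p²) term gives a log and an atan.

-log(z)/324 + 23*log(z - 4)/100 - 49*log(z - 3)/486 - 373*log(z + 6)/2430 + 37*log(z**2 + 9)/2700 + 623*atan(z/3)/4050 + C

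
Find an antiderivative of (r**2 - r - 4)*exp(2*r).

Use integration by parts with u = r**2 - r - 4, dv = exp(2*r) dr, so v = exp(2*r)/2.
Apply parts 2 times (tabular method): alternate signs, differentiate u down to 0, integrate dv up.

(r**2 - 2*r - 3)*exp(2*r)/2 + C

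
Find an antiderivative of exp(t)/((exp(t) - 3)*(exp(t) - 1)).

log(exp(t) - 3)/2 - log(exp(t) - 1)/2 + C

Let u = e^t, du = e^t dt.
The integral becomes ∫ du/((u-1)(u-3)); decompose into partial fractions.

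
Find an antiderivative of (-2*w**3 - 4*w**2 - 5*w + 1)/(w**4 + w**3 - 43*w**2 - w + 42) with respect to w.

-121*log(w - 6)/91 + log(w - 1)/8 + log(w + 1)/21 - 263*log(w + 7)/312 + C

Factor the denominator: (w - 6)*(w - 1)*(w + 1)*(w + 7).
Partial-fraction decomposition: -263/(312*(w + 7)) + 1/(21*(w + 1)) + 1/(8*(w - 1)) - 121/(91*(w - 6)).
Integrate each term: A/(w−a) contributes A·log|w−a|.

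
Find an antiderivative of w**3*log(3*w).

w**4*(log(w) + log(3))/4 - w**4/16 + C

Use integration by parts with u = log(3*w), dv = w**3 dw.
Then du = 1/w dw and v = w**4/4.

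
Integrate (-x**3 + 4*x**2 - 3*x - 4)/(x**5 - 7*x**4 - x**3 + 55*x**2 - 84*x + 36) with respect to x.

-47*log(x - 6)/450 + log(x - 2)/10 - 9*log(x - 1)/100 + 17*log(x + 3)/180 + 1/(5*x - 5) + C

Factor the denominator: (x - 6)*(x - 2)*(x - 1)**2*(x + 3).
Partial-fraction decomposition: 17/(180*(x + 3)) - 9/(100*(x - 1)) - 1/(5*(x - 1)**2) + 1/(10*(x - 2)) - 47/(450*(x - 6)).
Integrate each term; A/(x−a) gives A·log|x−a|; A/(x−a)² gives −A/(x−a).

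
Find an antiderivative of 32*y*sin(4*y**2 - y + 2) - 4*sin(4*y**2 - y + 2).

Let u = 4*y**2 - y + 2, so du = (8*y - 1) dy.
Rewriting, the integral becomes 4·∫ sin(u) du = 4·-cos(u).
Substituting back, u = 4*y**2 - y + 2.

-4*cos(4*y**2 - y + 2) + C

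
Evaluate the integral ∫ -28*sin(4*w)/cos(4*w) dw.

7*log(cos(4*w)) + C

Let u = cos(4*w), so du = (-4*sin(4*w)) dw.
Rewriting, the integral becomes 7·∫ 1/u du = 7·log(u).
Substituting back, u = cos(4*w).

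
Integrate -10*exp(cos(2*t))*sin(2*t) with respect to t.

5*exp(cos(2*t)) + C

Let u = cos(2*t), so du = (-2*sin(2*t)) dt.
Rewriting, the integral becomes 5·∫ e^u du = 5·e^u.
Substituting back, u = cos(2*t).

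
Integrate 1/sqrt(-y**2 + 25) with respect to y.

asin(y/5) + C

Substitute y = 5·sin(θ), so dy = 5·cos(θ) dθ and the radical becomes sqrt(-y**2 + 25) = 5·cos(θ) by the Pythagorean identity.
Integrate the resulting trig expression in θ, then back-substitute θ = asin(y/5), sin(θ) = y/5, cos(θ) = sqrt(-y**2 + 25)/5 (absorbing any constant into C).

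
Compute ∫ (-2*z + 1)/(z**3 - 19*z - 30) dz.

-9*log(z - 5)/56 - 5*log(z + 2)/7 + 7*log(z + 3)/8 + C

Factor the denominator: (z - 5)*(z + 2)*(z + 3).
Partial-fraction decomposition: 7/(8*(z + 3)) - 5/(7*(z + 2)) - 9/(56*(z - 5)).
Integrate each term: A/(z−a) contributes A·log|z−a|.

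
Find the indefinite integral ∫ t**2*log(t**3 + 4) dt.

t**3*log(t**3 + 4)/3 - t**3/3 + 4*log(t**3 + 4)/3 + C

Let u = t**3 + 4, so du = (3*t**2) dt.
The integral becomes (1/3)·∫ log(u) du; integrate by parts with u′=log(u), dv′=du.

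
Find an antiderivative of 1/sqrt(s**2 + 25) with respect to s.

Substitute s = 5·tan(θ), so ds = 5·sec(θ)^2 dθ and the radical becomes sqrt(s**2 + 25) = 5·sec(θ) by the Pythagorean identity.
Integrate the resulting trig expression in θ, then back-substitute tan(θ) = s/5, sec(θ) = sqrt(s**2 + 25)/5 (absorbing any constant into C).

log(s + sqrt(s**2 + 25)) + C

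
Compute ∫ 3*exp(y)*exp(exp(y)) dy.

Let u = exp(y), so du = (exp(y)) dy.
Rewriting, the integral becomes 3·∫ e^u du = 3·e^u.
Substituting back, u = exp(y).

3*exp(exp(y)) + C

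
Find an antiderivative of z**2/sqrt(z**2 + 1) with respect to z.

z*sqrt(z**2 + 1)/2 - log(z + sqrt(z**2 + 1))/2 + C

Substitute z = tan(θ), so dz = sec(θ)^2 dθ and the radical becomes sqrt(z**2 + 1) = sec(θ) by the Pythagorean identity.
Integrate the resulting trig expression in θ, then back-substitute tan(θ) = z, sec(θ) = sqrt(z**2 + 1) (absorbing any constant into C).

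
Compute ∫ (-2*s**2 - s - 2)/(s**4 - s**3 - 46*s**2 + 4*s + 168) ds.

Factor the denominator: (s - 7)*(s - 2)*(s + 2)*(s + 6).
Partial-fraction decomposition: 17/(104*(s + 6)) - 1/(18*(s + 2)) + 3/(40*(s - 2)) - 107/(585*(s - 7)).
Integrate each term: A/(s−a) contributes A·log|s−a|.

-107*log(s - 7)/585 + 3*log(s - 2)/40 - log(s + 2)/18 + 17*log(s + 6)/104 + C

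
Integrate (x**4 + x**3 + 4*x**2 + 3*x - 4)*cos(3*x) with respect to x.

x**4*sin(3*x)/3 + x**3*sin(3*x)/3 + 4*x**3*cos(3*x)/9 + 8*x**2*sin(3*x)/9 + x**2*cos(3*x)/3 + 7*x*sin(3*x)/9 + 16*x*cos(3*x)/27 - 124*sin(3*x)/81 + 7*cos(3*x)/27 + C

Use integration by parts with u = x**4 + x**3 + 4*x**2 + 3*x - 4, dv = cos(3*x) dx, so v = sin(3*x)/3.
Apply parts 4 times (tabular method): alternate signs, differentiate u down to 0, integrate dv up.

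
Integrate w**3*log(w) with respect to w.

w**4*log(w)/4 - w**4/16 + C

Use integration by parts with u = log(w), dv = w**3 dw.
Then du = 1/w dw and v = w**4/4.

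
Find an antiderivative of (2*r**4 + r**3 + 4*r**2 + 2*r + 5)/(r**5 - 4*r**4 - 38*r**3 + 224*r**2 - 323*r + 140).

745*log(r - 5)/96 - 653*log(r - 4)/99 + 329*log(r - 1)/1152 + 2323*log(r + 7)/4224 - 7/(48*r - 48) + C

Factor the denominator: (r - 5)*(r - 4)*(r - 1)**2*(r + 7).
Partial-fraction decomposition: 2323/(4224*(r + 7)) + 329/(1152*(r - 1)) + 7/(48*(r - 1)**2) - 653/(99*(r - 4)) + 745/(96*(r - 5)).
Integrate each term; A/(r−a) gives A·log|r−a|; A/(r−a)² gives −A/(r−a).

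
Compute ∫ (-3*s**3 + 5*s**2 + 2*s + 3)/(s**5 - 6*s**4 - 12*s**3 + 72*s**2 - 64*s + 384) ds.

-453*log(s - 6)/800 + 101*log(s - 4)/320 + 267*log(s + 4)/1600 + 67*log(s**2 + 4)/1600 - 79*atan(s/2)/800 + C

Factor the denominator: (s - 6)*(s - 4)*(s + 4)*(s**2 + 4).
Partial-fraction decomposition: (67*s - 158)/(800*(s**2 + 4)) + 267/(1600*(s + 4)) + 101/(320*(s - 4)) - 453/(800*(s - 6)).
Integrate each term; A/(s−a) gives A·log|s−a|; the (Bs+D)/(s²+p²) term gives a log and an atan.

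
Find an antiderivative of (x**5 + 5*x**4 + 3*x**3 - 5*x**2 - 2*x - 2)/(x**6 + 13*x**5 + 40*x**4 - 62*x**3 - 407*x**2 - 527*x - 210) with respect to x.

169*log(x - 3)/1600 - 5*log(x + 1)/72 - 2*log(x + 2)/25 - 41*log(x + 5)/64 + 379*log(x + 7)/225 - 1/(24*x + 24) + C

Factor the denominator: (x - 3)*(x + 1)**2*(x + 2)*(x + 5)*(x + 7).
Partial-fraction decomposition: 379/(225*(x + 7)) - 41/(64*(x + 5)) - 2/(25*(x + 2)) - 5/(72*(x + 1)) + 1/(24*(x + 1)**2) + 169/(1600*(x - 3)).
Integrate each term; A/(x−a) gives A·log|x−a|; A/(x−a)² gives −A/(x−a).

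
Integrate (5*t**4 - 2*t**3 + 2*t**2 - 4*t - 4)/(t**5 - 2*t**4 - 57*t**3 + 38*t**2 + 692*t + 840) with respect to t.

1265*log(t - 7)/234 - 2901*log(t - 5)/1078 - 1369*log(t + 2)/1764 + 1751*log(t + 6)/572 - 3/(7*t + 14) + C

Factor the denominator: (t - 7)*(t - 5)*(t + 2)**2*(t + 6).
Partial-fraction decomposition: 1751/(572*(t + 6)) - 1369/(1764*(t + 2)) + 3/(7*(t + 2)**2) - 2901/(1078*(t - 5)) + 1265/(234*(t - 7)).
Integrate each term; A/(t−a) gives A·log|t−a|; A/(t−a)² gives −A/(t−a).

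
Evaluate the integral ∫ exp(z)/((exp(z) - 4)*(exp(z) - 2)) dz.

log(exp(z) - 4)/2 - log(exp(z) - 2)/2 + C

Let u = e^z, du = e^z dz.
The integral becomes ∫ du/((u-2)(u-4)); decompose into partial fractions.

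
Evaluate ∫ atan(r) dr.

r*atan(r) - log(r**2 + 1)/2 + C

Use integration by parts with u = arctan(r), dv = dr.
Then du = 1/(r**2 + 1) dr.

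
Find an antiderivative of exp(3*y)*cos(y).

Let I denote the integral. Integrate by parts with u = cos(y), dv = exp(3*y) dy, so v = exp(3*y)/3: I = exp(3*y)*cos(y)/3 + (1/3)·∫ exp(3*y)*sin(y) dy.
Apply parts again with u = sin(y), dv = exp(3*y) dy: ∫ exp(3*y)*sin(y) dy = exp(3*y)*sin(y)/3 − (1/3)·I. Substituting back brings back I: I = exp(3*y)*sin(y)/9 + exp(3*y)*cos(y)/3 − (1/9)·I.
Solving for I: (1 + 1/9)·I equals the remaining terms, so I = (9/10)·(exp(3*y)*sin(y)/9 + exp(3*y)*cos(y)/3).

exp(3*y)*sin(y)/10 + 3*exp(3*y)*cos(y)/10 + C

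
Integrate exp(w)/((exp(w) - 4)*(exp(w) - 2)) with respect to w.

log(exp(w) - 4)/2 - log(exp(w) - 2)/2 + C

Let u = e^w, du = e^w dw.
The integral becomes ∫ du/((u-2)(u-4)); decompose into partial fractions.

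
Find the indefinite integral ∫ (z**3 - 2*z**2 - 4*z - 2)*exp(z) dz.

(z**3 - 5*z**2 + 6*z - 8)*exp(z) + C

Use integration by parts with u = z**3 - 2*z**2 - 4*z - 2, dv = exp(z) dz, so v = exp(z).
Apply parts 3 times (tabular method): alternate signs, differentiate u down to 0, integrate dv up.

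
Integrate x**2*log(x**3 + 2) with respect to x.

Let u = x**3 + 2, so du = (3*x**2) dx.
The integral becomes (1/3)·∫ log(u) du; integrate by parts with u′=log(u), dv′=du.

x**3*log(x**3 + 2)/3 - x**3/3 + 2*log(x**3 + 2)/3 + C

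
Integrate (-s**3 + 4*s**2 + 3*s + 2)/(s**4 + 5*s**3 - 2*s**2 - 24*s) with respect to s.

Factor the denominator: s*(s - 2)*(s + 3)*(s + 4).
Partial-fraction decomposition: -59/(12*(s + 4)) + 56/(15*(s + 3)) + 4/(15*(s - 2)) - 1/(12*s).
Integrate each term: A/(s−a) contributes A·log|s−a|.

-log(s)/12 + 4*log(s - 2)/15 + 56*log(s + 3)/15 - 59*log(s + 4)/12 + C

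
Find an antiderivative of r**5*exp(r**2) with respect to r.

(r**4 - 2*r**2 + 2)*exp(r**2)/2 + C

Let u = r², du = 2r dr; rewrite as (1/2)∫ u^2·exp(1u) du.
Now integrate by parts 2 times.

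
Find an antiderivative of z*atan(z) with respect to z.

Use integration by parts with u = arctan(z), dv = z dz.
Then du = 1/(z**2 + 1) dz.

z**2*atan(z)/2 - z/2 + atan(z)/2 + C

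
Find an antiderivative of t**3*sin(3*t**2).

Let u = t², du = 2t dt; rewrite as (1/2)∫ u^1·sin(3u) du.
Now integrate by parts 1 time.

-t**2*cos(3*t**2)/6 + sin(3*t**2)/18 + C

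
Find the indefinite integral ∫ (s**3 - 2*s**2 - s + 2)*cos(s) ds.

Use integration by parts with u = s**3 - 2*s**2 - s + 2, dv = cos(s) ds, so v = sin(s).
Apply parts 3 times (tabular method): alternate signs, differentiate u down to 0, integrate dv up.

s**3*sin(s) - 2*s**2*sin(s) + 3*s**2*cos(s) - 7*s*sin(s) - 4*s*cos(s) + 6*sin(s) - 7*cos(s) + C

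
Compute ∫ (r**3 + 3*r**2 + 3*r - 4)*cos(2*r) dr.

r**3*sin(2*r)/2 + 3*r**2*sin(2*r)/2 + 3*r**2*cos(2*r)/4 + 3*r*sin(2*r)/4 + 3*r*cos(2*r)/2 - 11*sin(2*r)/4 + 3*cos(2*r)/8 + C

Use integration by parts with u = r**3 + 3*r**2 + 3*r - 4, dv = cos(2*r) dr, so v = sin(2*r)/2.
Apply parts 3 times (tabular method): alternate signs, differentiate u down to 0, integrate dv up.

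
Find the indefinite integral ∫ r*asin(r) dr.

r**2*asin(r)/2 + r*sqrt(-r**2 + 1)/4 - asin(r)/4 + C

Use integration by parts with u = arcsin(r), dv = r dr.
Then du = 1/sqrt(-r**2 + 1) dr.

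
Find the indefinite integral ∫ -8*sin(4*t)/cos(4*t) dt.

Let u = cos(4*t), so du = (-4*sin(4*t)) dt.
Rewriting, the integral becomes 2·∫ 1/u du = 2·log(u).
Substituting back, u = cos(4*t).

2*log(cos(4*t)) + C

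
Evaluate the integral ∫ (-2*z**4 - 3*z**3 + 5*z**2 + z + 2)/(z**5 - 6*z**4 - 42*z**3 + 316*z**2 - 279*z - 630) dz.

Factor the denominator: (z - 6)*(z - 5)*(z - 3)*(z + 1)*(z + 7).
Partial-fraction decomposition: -3533/(9360*(z + 7)) - 1/(144*(z + 1)) - 193/(240*(z - 3)) + 1493/(144*(z - 5)) - 436/(39*(z - 6)).
Integrate each term: A/(z−a) contributes A·log|z−a|.

-436*log(z - 6)/39 + 1493*log(z - 5)/144 - 193*log(z - 3)/240 - log(z + 1)/144 - 3533*log(z + 7)/9360 + C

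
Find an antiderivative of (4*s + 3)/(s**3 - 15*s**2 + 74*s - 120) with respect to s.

27*log(s - 6)/2 - 23*log(s - 5) + 19*log(s - 4)/2 + C

Factor the denominator: (s - 6)*(s - 5)*(s - 4).
Partial-fraction decomposition: 19/(2*(s - 4)) - 23/(s - 5) + 27/(2*(s - 6)).
Integrate each term: A/(s−a) contributes A·log|s−a|.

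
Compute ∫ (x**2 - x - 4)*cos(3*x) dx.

Use integration by parts with u = x**2 - x - 4, dv = cos(3*x) dx, so v = sin(3*x)/3.
Apply parts 2 times (tabular method): alternate signs, differentiate u down to 0, integrate dv up.

x**2*sin(3*x)/3 - x*sin(3*x)/3 + 2*x*cos(3*x)/9 - 38*sin(3*x)/27 - cos(3*x)/9 + C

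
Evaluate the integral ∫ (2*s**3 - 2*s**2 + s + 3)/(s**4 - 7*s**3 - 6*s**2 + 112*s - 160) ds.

Factor the denominator: (s - 5)*(s - 4)*(s - 2)*(s + 4).
Partial-fraction decomposition: 161/(432*(s + 4)) + 13/(36*(s - 2)) - 103/(16*(s - 4)) + 208/(27*(s - 5)).
Integrate each term: A/(s−a) contributes A·log|s−a|.

208*log(s - 5)/27 - 103*log(s - 4)/16 + 13*log(s - 2)/36 + 161*log(s + 4)/432 + C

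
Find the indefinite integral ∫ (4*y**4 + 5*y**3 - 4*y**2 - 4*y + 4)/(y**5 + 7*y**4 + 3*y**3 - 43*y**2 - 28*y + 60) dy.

Factor the denominator: (y - 2)*(y - 1)*(y + 2)*(y + 3)*(y + 5).
Partial-fraction decomposition: 257/(36*(y + 5)) - 169/(40*(y + 3)) + 5/(9*(y + 2)) - 5/(72*(y - 1)) + 3/(5*(y - 2)).
Integrate each term: A/(y−a) contributes A·log|y−a|.

3*log(y - 2)/5 - 5*log(y - 1)/72 + 5*log(y + 2)/9 - 169*log(y + 3)/40 + 257*log(y + 5)/36 + C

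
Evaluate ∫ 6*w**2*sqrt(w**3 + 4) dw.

Let u = w**3 + 4, so du = (3*w**2) dw.
Rewriting, the integral becomes 2·∫ √u du = 2·(2/3)u^(3/2).
Substituting back, u = w**3 + 4.

4*(w**3 + 4)**(3/2)/3 + C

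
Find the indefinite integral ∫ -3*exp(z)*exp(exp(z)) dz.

Let u = exp(z), so du = (exp(z)) dz.
Rewriting, the integral becomes -3·∫ e^u du = -3·e^u.
Substituting back, u = exp(z).

-3*exp(exp(z)) + C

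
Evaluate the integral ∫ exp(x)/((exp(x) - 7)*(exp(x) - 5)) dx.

log(exp(x) - 7)/2 - log(exp(x) - 5)/2 + C

Let u = e^x, du = e^x dx.
The integral becomes ∫ du/((u-7)(u-5)); decompose into partial fractions.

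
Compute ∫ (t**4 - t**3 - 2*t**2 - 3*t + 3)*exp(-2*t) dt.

Use integration by parts with u = t**4 - t**3 - 2*t**2 - 3*t + 3, dv = exp(-2*t) dt, so v = -exp(-2*t)/2.
Apply parts 4 times (tabular method): alternate signs, differentiate u down to 0, integrate dv up.

(-4*t**4 - 4*t**3 + 2*t**2 + 14*t - 5)*exp(-2*t)/8 + C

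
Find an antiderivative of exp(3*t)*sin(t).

3*exp(3*t)*sin(t)/10 - exp(3*t)*cos(t)/10 + C

Let I denote the integral. Integrate by parts with u = sin(t), dv = exp(3*t) dt, so v = exp(3*t)/3: I = exp(3*t)*sin(t)/3 − (1/3)·∫ exp(3*t)*cos(t) dt.
Apply parts again with u = cos(t), dv = exp(3*t) dt: ∫ exp(3*t)*cos(t) dt = exp(3*t)*cos(t)/3 + (1/3)·I. Substituting back brings back I: I = exp(3*t)*sin(t)/3 - exp(3*t)*cos(t)/9 − (1/9)·I.
Solving for I: (1 + 1/9)·I equals the remaining terms, so I = (9/10)·(exp(3*t)*sin(t)/3 - exp(3*t)*cos(t)/9).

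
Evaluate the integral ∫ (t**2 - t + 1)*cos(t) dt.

Use integration by parts with u = t**2 - t + 1, dv = cos(t) dt, so v = sin(t).
Apply parts 2 times (tabular method): alternate signs, differentiate u down to 0, integrate dv up.

t**2*sin(t) - t*sin(t) + 2*t*cos(t) - sin(t) - cos(t) + C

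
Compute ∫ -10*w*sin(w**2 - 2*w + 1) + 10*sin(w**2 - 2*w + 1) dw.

5*cos(w**2 - 2*w + 1) + C

Let u = w**2 - 2*w + 1, so du = (2*w - 2) dw.
Rewriting, the integral becomes -5·∫ sin(u) du = -5·-cos(u).
Substituting back, u = w**2 - 2*w + 1.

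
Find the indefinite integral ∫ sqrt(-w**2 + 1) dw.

w*sqrt(-w**2 + 1)/2 + asin(w)/2 + C

Substitute w = sin(θ), so dw = cos(θ) dθ and the radical becomes sqrt(-w**2 + 1) = cos(θ) by the Pythagorean identity.
Integrate the resulting trig expression in θ, then back-substitute θ = asin(w), sin(θ) = w, cos(θ) = sqrt(-w**2 + 1) (absorbing any constant into C).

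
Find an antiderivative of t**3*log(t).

t**4*log(t)/4 - t**4/16 + C

Use integration by parts with u = log(t), dv = t**3 dt.
Then du = 1/t dt and v = t**4/4.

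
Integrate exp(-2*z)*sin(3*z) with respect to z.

-2*exp(-2*z)*sin(3*z)/13 - 3*exp(-2*z)*cos(3*z)/13 + C

Let I denote the integral. Integrate by parts with u = sin(3*z), dv = exp(-2*z) dz, so v = -exp(-2*z)/2: I = -exp(-2*z)*sin(3*z)/2 + (3/2)·∫ exp(-2*z)*cos(3*z) dz.
Apply parts again with u = cos(3*z), dv = exp(-2*z) dz: ∫ exp(-2*z)*cos(3*z) dz = -exp(-2*z)*cos(3*z)/2 − (3/2)·I. Substituting back brings back I: I = -exp(-2*z)*sin(3*z)/2 - 3*exp(-2*z)*cos(3*z)/4 − (9/4)·I.
Solving for I: (1 + 9/4)·I equals the remaining terms, so I = (4/13)·(-exp(-2*z)*sin(3*z)/2 - 3*exp(-2*z)*cos(3*z)/4).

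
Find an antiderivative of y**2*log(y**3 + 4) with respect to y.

Let u = y**3 + 4, so du = (3*y**2) dy.
The integral becomes (1/3)·∫ log(u) du; integrate by parts with u′=log(u), dv′=du.

y**3*log(y**3 + 4)/3 - y**3/3 + 4*log(y**3 + 4)/3 + C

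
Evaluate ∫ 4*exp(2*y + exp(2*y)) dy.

Let u = exp(2*y), so du = (2*exp(2*y)) dy.
Rewriting, the integral becomes 2·∫ e^u du = 2·e^u.
Substituting back, u = exp(2*y).

2*exp(exp(2*y)) + C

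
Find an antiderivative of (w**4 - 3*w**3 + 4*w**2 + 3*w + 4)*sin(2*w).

Use integration by parts with u = w**4 - 3*w**3 + 4*w**2 + 3*w + 4, dv = sin(2*w) dw, so v = -cos(2*w)/2.
Apply parts 4 times (tabular method): alternate signs, differentiate u down to 0, integrate dv up.

-w**4*cos(2*w)/2 + w**3*sin(2*w) + 3*w**3*cos(2*w)/2 - 9*w**2*sin(2*w)/4 - w**2*cos(2*w)/2 + w*sin(2*w)/2 - 15*w*cos(2*w)/4 + 15*sin(2*w)/8 - 7*cos(2*w)/4 + C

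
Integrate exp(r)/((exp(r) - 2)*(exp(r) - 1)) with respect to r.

Let u = e^r, du = e^r dr.
The integral becomes ∫ du/((u-1)(u-2)); decompose into partial fractions.

log(exp(r) - 2) - log(exp(r) - 1) + C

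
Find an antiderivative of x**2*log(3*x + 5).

x**3*log(3*x + 5)/3 - x**3/9 + 5*x**2/18 - 25*x/27 + 125*log(3*x + 5)/81 + C

Use integration by parts with u = log(3*x + 5), dv = x**2 dx.
Then du = 3/(3*x + 5) dx and v = x**3/3.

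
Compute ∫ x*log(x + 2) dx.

x**2*log(x + 2)/2 - x**2/4 + x - 2*log(x + 2) + C

Use integration by parts with u = log(x + 2), dv = x dx.
Then du = 1/(x + 2) dx and v = x**2/2.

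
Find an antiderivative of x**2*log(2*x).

Use integration by parts with u = log(2*x), dv = x**2 dx.
Then du = 1/x dx and v = x**3/3.

x**3*(log(x) + log(2))/3 - x**3/9 + C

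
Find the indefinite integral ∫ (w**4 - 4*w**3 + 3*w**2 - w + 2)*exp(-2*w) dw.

(-2*w**4 + 4*w**3 + 2*w - 3)*exp(-2*w)/4 + C

Use integration by parts with u = w**4 - 4*w**3 + 3*w**2 - w + 2, dv = exp(-2*w) dw, so v = -exp(-2*w)/2.
Apply parts 4 times (tabular method): alternate signs, differentiate u down to 0, integrate dv up.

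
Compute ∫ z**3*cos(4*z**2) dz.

Let u = z², du = 2z dz; rewrite as (1/2)∫ u^1·cos(4u) du.
Now integrate by parts 1 time.

z**2*sin(4*z**2)/8 + cos(4*z**2)/32 + C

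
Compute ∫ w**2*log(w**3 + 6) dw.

Let u = w**3 + 6, so du = (3*w**2) dw.
The integral becomes (1/3)·∫ log(u) du; integrate by parts with u′=log(u), dv′=du.

w**3*log(w**3 + 6)/3 - w**3/3 + 2*log(w**3 + 6) + C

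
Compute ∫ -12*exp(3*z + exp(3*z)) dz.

-4*exp(exp(3*z)) + C

Let u = exp(3*z), so du = (3*exp(3*z)) dz.
Rewriting, the integral becomes -4·∫ e^u du = -4·e^u.
Substituting back, u = exp(3*z).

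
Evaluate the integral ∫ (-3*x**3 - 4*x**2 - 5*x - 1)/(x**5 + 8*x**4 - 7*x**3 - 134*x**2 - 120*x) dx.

log(x)/120 - 277*log(x - 4)/1800 + 3*log(x + 1)/100 - 299*log(x + 5)/180 + 533*log(x + 6)/300 + C

Factor the denominator: x*(x - 4)*(x + 1)*(x + 5)*(x + 6).
Partial-fraction decomposition: 533/(300*(x + 6)) - 299/(180*(x + 5)) + 3/(100*(x + 1)) - 277/(1800*(x - 4)) + 1/(120*x).
Integrate each term: A/(x−a) contributes A·log|x−a|.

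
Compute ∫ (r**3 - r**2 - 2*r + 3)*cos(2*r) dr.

Use integration by parts with u = r**3 - r**2 - 2*r + 3, dv = cos(2*r) dr, so v = sin(2*r)/2.
Apply parts 3 times (tabular method): alternate signs, differentiate u down to 0, integrate dv up.

r**3*sin(2*r)/2 - r**2*sin(2*r)/2 + 3*r**2*cos(2*r)/4 - 7*r*sin(2*r)/4 - r*cos(2*r)/2 + 7*sin(2*r)/4 - 7*cos(2*r)/8 + C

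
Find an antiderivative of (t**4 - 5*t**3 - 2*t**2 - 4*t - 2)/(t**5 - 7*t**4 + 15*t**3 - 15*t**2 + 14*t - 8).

Factor the denominator: (t - 4)*(t - 2)*(t - 1)*(t**2 + 1).
Partial-fraction decomposition: -(7*t - 6)/(85*(t**2 + 1)) - 2/(t - 1) + 21/(5*(t - 2)) - 19/(17*(t - 4)).
Integrate each term; A/(t−a) gives A·log|t−a|; the (Bt+D)/(t²+p²) term gives a log and an atan.

-19*log(t - 4)/17 + 21*log(t - 2)/5 - 2*log(t - 1) - 7*log(t**2 + 1)/170 + 6*atan(t)/85 + C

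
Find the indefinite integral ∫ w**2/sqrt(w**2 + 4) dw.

w*sqrt(w**2 + 4)/2 - 2*log(w + sqrt(w**2 + 4)) + C

Substitute w = 2·tan(θ), so dw = 2·sec(θ)^2 dθ and the radical becomes sqrt(w**2 + 4) = 2·sec(θ) by the Pythagorean identity.
Integrate the resulting trig expression in θ, then back-substitute tan(θ) = w/2, sec(θ) = sqrt(w**2 + 4)/2 (absorbing any constant into C).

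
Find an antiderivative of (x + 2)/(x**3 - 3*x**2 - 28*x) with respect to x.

-log(x)/14 + 9*log(x - 7)/77 - log(x + 4)/22 + C

Factor the denominator: x*(x - 7)*(x + 4).
Partial-fraction decomposition: -1/(22*(x + 4)) + 9/(77*(x - 7)) - 1/(14*x).
Integrate each term: A/(x−a) contributes A·log|x−a|.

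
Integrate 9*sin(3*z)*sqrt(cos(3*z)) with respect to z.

-2*cos(3*z)**(3/2) + C

Let u = cos(3*z), so du = (-3*sin(3*z)) dz.
Rewriting, the integral becomes -3·∫ √u du = -3·(2/3)u^(3/2).
Substituting back, u = cos(3*z).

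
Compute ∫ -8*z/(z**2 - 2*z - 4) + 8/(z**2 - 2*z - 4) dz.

-4*log(z**2 - 2*z - 4) + C

Let u = z**2 - 2*z - 4, so du = (2*z - 2) dz.
Rewriting, the integral becomes -4·∫ 1/u du = -4·log(u).
Substituting back, u = z**2 - 2*z - 4.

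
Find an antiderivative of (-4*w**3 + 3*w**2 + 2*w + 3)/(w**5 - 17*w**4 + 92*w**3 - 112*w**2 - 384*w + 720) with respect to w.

Factor the denominator: (w - 6)**2*(w - 5)*(w - 2)*(w + 2).
Partial-fraction decomposition: 43/(1792*(w + 2)) + 13/(192*(w - 2)) - 412/(21*(w - 5)) + 4999/(256*(w - 6)) - 741/(32*(w - 6)**2).
Integrate each term; A/(w−a) gives A·log|w−a|; A/(w−a)² gives −A/(w−a).

4999*log(w - 6)/256 - 412*log(w - 5)/21 + 13*log(w - 2)/192 + 43*log(w + 2)/1792 + 741/(32*w - 192) + C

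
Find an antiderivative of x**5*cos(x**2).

Let u = x², du = 2x dx; rewrite as (1/2)∫ u^2·cos(1u) du.
Now integrate by parts 2 times.

x**4*sin(x**2)/2 + x**2*cos(x**2) - sin(x**2) + C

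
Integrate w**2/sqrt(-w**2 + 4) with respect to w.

-w*sqrt(-w**2 + 4)/2 + 2*asin(w/2) + C

Substitute w = 2·sin(θ), so dw = 2·cos(θ) dθ and the radical becomes sqrt(-w**2 + 4) = 2·cos(θ) by the Pythagorean identity.
Integrate the resulting trig expression in θ, then back-substitute θ = asin(w/2), sin(θ) = w/2, cos(θ) = sqrt(-w**2 + 4)/2 (absorbing any constant into C).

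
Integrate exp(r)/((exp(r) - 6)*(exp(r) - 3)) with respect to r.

log(exp(r) - 6)/3 - log(exp(r) - 3)/3 + C

Let u = e^r, du = e^r dr.
The integral becomes ∫ du/((u-6)(u-3)); decompose into partial fractions.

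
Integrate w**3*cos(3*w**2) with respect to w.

w**2*sin(3*w**2)/6 + cos(3*w**2)/18 + C

Let u = w², du = 2w dw; rewrite as (1/2)∫ u^1·cos(3u) du.
Now integrate by parts 1 time.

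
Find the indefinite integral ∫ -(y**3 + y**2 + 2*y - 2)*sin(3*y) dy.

y**3*cos(3*y)/3 - y**2*sin(3*y)/3 + y**2*cos(3*y)/3 - 2*y*sin(3*y)/9 + 4*y*cos(3*y)/9 - 4*sin(3*y)/27 - 20*cos(3*y)/27 + C

Use integration by parts with u = y**3 + y**2 + 2*y - 2, dv = -sin(3*y) dy, so v = cos(3*y)/3.
Apply parts 3 times (tabular method): alternate signs, differentiate u down to 0, integrate dv up.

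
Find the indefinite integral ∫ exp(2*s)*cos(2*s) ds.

Let I denote the integral. Integrate by parts with u = cos(2*s), dv = exp(2*s) ds, so v = exp(2*s)/2: I = exp(2*s)*cos(2*s)/2 + ∫ exp(2*s)*sin(2*s) ds.
Apply parts again with u = sin(2*s), dv = exp(2*s) ds: ∫ exp(2*s)*sin(2*s) ds = exp(2*s)*sin(2*s)/2 − I. Substituting back brings back I: I = exp(2*s)*sin(2*s)/2 + exp(2*s)*cos(2*s)/2 − I.
Solving for I: (1 + 1)·I equals the remaining terms, so I = (1/2)·(exp(2*s)*sin(2*s)/2 + exp(2*s)*cos(2*s)/2).

exp(2*s)*sin(2*s)/4 + exp(2*s)*cos(2*s)/4 + C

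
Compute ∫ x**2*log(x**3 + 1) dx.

Let u = x**3 + 1, so du = (3*x**2) dx.
The integral becomes (1/3)·∫ log(u) du; integrate by parts with u′=log(u), dv′=du.

x**3*log(x**3 + 1)/3 - x**3/3 + log(x**3 + 1)/3 + C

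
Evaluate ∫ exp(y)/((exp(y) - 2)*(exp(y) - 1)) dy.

log(exp(y) - 2) - log(exp(y) - 1) + C

Let u = e^y, du = e^y dy.
The integral becomes ∫ du/((u-1)(u-2)); decompose into partial fractions.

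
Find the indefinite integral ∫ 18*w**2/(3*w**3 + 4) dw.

Let u = 3*w**3 + 4, so du = (9*w**2) dw.
Rewriting, the integral becomes 2·∫ 1/u du = 2·log(u).
Substituting back, u = 3*w**3 + 4.

2*log(3*w**3 + 4) + C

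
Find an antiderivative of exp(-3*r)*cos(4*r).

Let I denote the integral. Integrate by parts with u = cos(4*r), dv = exp(-3*r) dr, so v = -exp(-3*r)/3: I = -exp(-3*r)*cos(4*r)/3 − (4/3)·∫ exp(-3*r)*sin(4*r) dr.
Apply parts again with u = sin(4*r), dv = exp(-3*r) dr: ∫ exp(-3*r)*sin(4*r) dr = -exp(-3*r)*sin(4*r)/3 + (4/3)·I. Substituting back brings back I: I = 4*exp(-3*r)*sin(4*r)/9 - exp(-3*r)*cos(4*r)/3 − (16/9)·I.
Solving for I: (1 + 16/9)·I equals the remaining terms, so I = (9/25)·(4*exp(-3*r)*sin(4*r)/9 - exp(-3*r)*cos(4*r)/3).

4*exp(-3*r)*sin(4*r)/25 - 3*exp(-3*r)*cos(4*r)/25 + C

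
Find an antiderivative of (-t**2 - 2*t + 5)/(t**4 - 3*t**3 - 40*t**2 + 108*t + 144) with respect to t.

-43*log(t - 6)/168 + 19*log(t - 4)/100 + 6*log(t + 1)/175 + 19*log(t + 6)/600 + C

Factor the denominator: (t - 6)*(t - 4)*(t + 1)*(t + 6).
Partial-fraction decomposition: 19/(600*(t + 6)) + 6/(175*(t + 1)) + 19/(100*(t - 4)) - 43/(168*(t - 6)).
Integrate each term: A/(t−a) contributes A·log|t−a|.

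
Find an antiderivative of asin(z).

Use integration by parts with u = arcsin(z), dv = dz.
Then du = 1/sqrt(-z**2 + 1) dz.

z*asin(z) + sqrt(-z**2 + 1) + C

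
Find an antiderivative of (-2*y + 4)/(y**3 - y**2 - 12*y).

-log(y)/3 - log(y - 4)/7 + 10*log(y + 3)/21 + C

Factor the denominator: y*(y - 4)*(y + 3).
Partial-fraction decomposition: 10/(21*(y + 3)) - 1/(7*(y - 4)) - 1/(3*y).
Integrate each term: A/(y−a) contributes A·log|y−a|.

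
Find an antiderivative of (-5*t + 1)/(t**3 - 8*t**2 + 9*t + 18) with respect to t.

-29*log(t - 6)/21 + 7*log(t - 3)/6 + 3*log(t + 1)/14 + C

Factor the denominator: (t - 6)*(t - 3)*(t + 1).
Partial-fraction decomposition: 3/(14*(t + 1)) + 7/(6*(t - 3)) - 29/(21*(t - 6)).
Integrate each term: A/(t−a) contributes A·log|t−a|.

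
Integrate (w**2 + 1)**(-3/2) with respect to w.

w/sqrt(w**2 + 1) + C

Substitute w = tan(θ), so dw = sec(θ)^2 dθ and the radical becomes sqrt(w**2 + 1) = sec(θ) by the Pythagorean identity.
Integrate the resulting trig expression in θ, then back-substitute tan(θ) = w, sec(θ) = sqrt(w**2 + 1) (absorbing any constant into C).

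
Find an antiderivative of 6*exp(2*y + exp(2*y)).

Let u = exp(2*y), so du = (2*exp(2*y)) dy.
Rewriting, the integral becomes 3·∫ e^u du = 3·e^u.
Substituting back, u = exp(2*y).

3*exp(exp(2*y)) + C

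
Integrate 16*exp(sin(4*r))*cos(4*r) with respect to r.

4*exp(sin(4*r)) + C

Let u = sin(4*r), so du = (4*cos(4*r)) dr.
Rewriting, the integral becomes 4·∫ e^u du = 4·e^u.
Substituting back, u = sin(4*r).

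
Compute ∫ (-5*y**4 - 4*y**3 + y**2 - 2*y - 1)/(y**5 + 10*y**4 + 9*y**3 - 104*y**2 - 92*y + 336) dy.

-13681*log(y - 2)/24300 - 283*log(y + 3)/100 + 1001*log(y + 4)/108 - 10571*log(y + 7)/972 + 113/(270*y - 540) + C

Factor the denominator: (y - 2)**2*(y + 3)*(y + 4)*(y + 7).
Partial-fraction decomposition: -10571/(972*(y + 7)) + 1001/(108*(y + 4)) - 283/(100*(y + 3)) - 13681/(24300*(y - 2)) - 113/(270*(y - 2)**2).
Integrate each term; A/(y−a) gives A·log|y−a|; A/(y−a)² gives −A/(y−a).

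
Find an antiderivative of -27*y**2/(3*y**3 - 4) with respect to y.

Let u = 3*y**3 - 4, so du = (9*y**2) dy.
Rewriting, the integral becomes -3·∫ 1/u du = -3·log(u).
Substituting back, u = 3*y**3 - 4.

-3*log(3*y**3 - 4) + C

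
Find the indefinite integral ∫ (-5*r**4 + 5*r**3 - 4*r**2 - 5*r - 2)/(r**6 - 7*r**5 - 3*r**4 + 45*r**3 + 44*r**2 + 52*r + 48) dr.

Factor the denominator: (r - 6)*(r - 4)*(r + 1)*(r + 2)*(r**2 + 1).
Partial-fraction decomposition: -(353*r + 749)/(6290*(r**2 + 1)) + 8/(15*(r + 2)) - 11/(70*(r + 1)) + 523/(510*(r - 4)) - 697/(518*(r - 6)).
Integrate each term; A/(r−a) gives A·log|r−a|; the (Br+D)/(r²+p²) term gives a log and an atan.

-697*log(r - 6)/518 + 523*log(r - 4)/510 - 11*log(r + 1)/70 + 8*log(r + 2)/15 - 353*log(r**2 + 1)/12580 - 749*atan(r)/6290 + C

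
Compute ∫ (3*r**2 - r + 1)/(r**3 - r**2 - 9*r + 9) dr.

25*log(r - 3)/12 - 3*log(r - 1)/8 + 31*log(r + 3)/24 + C

Factor the denominator: (r - 3)*(r - 1)*(r + 3).
Partial-fraction decomposition: 31/(24*(r + 3)) - 3/(8*(r - 1)) + 25/(12*(r - 3)).
Integrate each term: A/(r−a) contributes A·log|r−a|.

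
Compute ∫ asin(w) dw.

Use integration by parts with u = arcsin(w), dv = dw.
Then du = 1/sqrt(-w**2 + 1) dw.

w*asin(w) + sqrt(-w**2 + 1) + C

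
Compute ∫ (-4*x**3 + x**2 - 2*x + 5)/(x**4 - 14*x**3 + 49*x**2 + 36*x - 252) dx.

-37*log(x - 7) + 835*log(x - 6)/24 - 5*log(x - 3)/3 - log(x + 2)/8 + C

Factor the denominator: (x - 7)*(x - 6)*(x - 3)*(x + 2).
Partial-fraction decomposition: -1/(8*(x + 2)) - 5/(3*(x - 3)) + 835/(24*(x - 6)) - 37/(x - 7).
Integrate each term: A/(x−a) contributes A·log|x−a|.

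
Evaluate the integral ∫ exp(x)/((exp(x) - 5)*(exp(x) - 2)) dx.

Let u = e^x, du = e^x dx.
The integral becomes ∫ du/((u-2)(u-5)); decompose into partial fractions.

log(exp(x) - 5)/3 - log(exp(x) - 2)/3 + C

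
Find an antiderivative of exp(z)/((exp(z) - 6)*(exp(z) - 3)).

Let u = e^z, du = e^z dz.
The integral becomes ∫ du/((u-3)(u-6)); decompose into partial fractions.

log(exp(z) - 6)/3 - log(exp(z) - 3)/3 + C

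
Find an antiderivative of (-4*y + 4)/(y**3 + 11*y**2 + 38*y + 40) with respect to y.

2*log(y + 2) - 10*log(y + 4) + 8*log(y + 5) + C

Factor the denominator: (y + 2)*(y + 4)*(y + 5).
Partial-fraction decomposition: 8/(y + 5) - 10/(y + 4) + 2/(y + 2).
Integrate each term: A/(y−a) contributes A·log|y−a|.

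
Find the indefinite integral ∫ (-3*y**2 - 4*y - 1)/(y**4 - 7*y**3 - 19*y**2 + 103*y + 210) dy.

Factor the denominator: (y - 7)*(y - 5)*(y + 2)*(y + 3).
Partial-fraction decomposition: 1/(5*(y + 3)) - 5/(63*(y + 2)) + 6/(7*(y - 5)) - 44/(45*(y - 7)).
Integrate each term: A/(y−a) contributes A·log|y−a|.

-44*log(y - 7)/45 + 6*log(y - 5)/7 - 5*log(y + 2)/63 + log(y + 3)/5 + C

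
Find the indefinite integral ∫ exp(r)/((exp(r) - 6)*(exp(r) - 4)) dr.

log(exp(r) - 6)/2 - log(exp(r) - 4)/2 + C

Let u = e^r, du = e^r dr.
The integral becomes ∫ du/((u-4)(u-6)); decompose into partial fractions.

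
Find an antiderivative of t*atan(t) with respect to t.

t**2*atan(t)/2 - t/2 + atan(t)/2 + C

Use integration by parts with u = arctan(t), dv = t dt.
Then du = 1/(t**2 + 1) dt.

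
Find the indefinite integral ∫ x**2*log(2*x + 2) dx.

x**3*log(2*x + 2)/3 - x**3/9 + x**2/6 - x/3 + log(x + 1)/3 + C

Use integration by parts with u = log(2*x + 2), dv = x**2 dx.
Then du = 2/(2*x + 2) dx and v = x**3/3.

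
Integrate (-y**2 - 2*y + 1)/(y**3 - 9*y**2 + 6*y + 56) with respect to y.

-62*log(y - 7)/27 + 23*log(y - 4)/18 + log(y + 2)/54 + C

Factor the denominator: (y - 7)*(y - 4)*(y + 2).
Partial-fraction decomposition: 1/(54*(y + 2)) + 23/(18*(y - 4)) - 62/(27*(y - 7)).
Integrate each term: A/(y−a) contributes A·log|y−a|.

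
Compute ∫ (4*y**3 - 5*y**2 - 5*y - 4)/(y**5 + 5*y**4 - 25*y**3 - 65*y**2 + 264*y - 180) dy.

11*log(y - 3)/36 + log(y - 2)/28 - 5*log(y - 1)/42 + 151*log(y + 5)/84 - 509*log(y + 6)/252 + C

Factor the denominator: (y - 3)*(y - 2)*(y - 1)*(y + 5)*(y + 6).
Partial-fraction decomposition: -509/(252*(y + 6)) + 151/(84*(y + 5)) - 5/(42*(y - 1)) + 1/(28*(y - 2)) + 11/(36*(y - 3)).
Integrate each term: A/(y−a) contributes A·log|y−a|.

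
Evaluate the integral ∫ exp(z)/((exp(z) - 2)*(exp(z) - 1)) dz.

log(exp(z) - 2) - log(exp(z) - 1) + C

Let u = e^z, du = e^z dz.
The integral becomes ∫ du/((u-2)(u-1)); decompose into partial fractions.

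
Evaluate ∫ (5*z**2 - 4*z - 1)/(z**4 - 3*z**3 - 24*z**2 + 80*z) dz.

Factor the denominator: z*(z - 4)**2*(z + 5).
Partial-fraction decomposition: -16/(45*(z + 5)) + 53/(144*(z - 4)) + 7/(4*(z - 4)**2) - 1/(80*z).
Integrate each term; A/(z−a) gives A·log|z−a|; A/(z−a)² gives −A/(z−a).

-log(z)/80 + 53*log(z - 4)/144 - 16*log(z + 5)/45 - 7/(4*z - 16) + C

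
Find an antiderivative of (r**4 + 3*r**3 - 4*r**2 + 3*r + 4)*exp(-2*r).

(-4*r**4 - 20*r**3 - 14*r**2 - 26*r - 29)*exp(-2*r)/8 + C

Use integration by parts with u = r**4 + 3*r**3 - 4*r**2 + 3*r + 4, dv = exp(-2*r) dr, so v = -exp(-2*r)/2.
Apply parts 4 times (tabular method): alternate signs, differentiate u down to 0, integrate dv up.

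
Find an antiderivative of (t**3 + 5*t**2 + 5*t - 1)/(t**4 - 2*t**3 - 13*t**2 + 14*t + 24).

Factor the denominator: (t - 4)*(t - 2)*(t + 1)*(t + 3).
Partial-fraction decomposition: -1/(35*(t + 3)) - 1/(15*(t + 1)) - 37/(30*(t - 2)) + 163/(70*(t - 4)).
Integrate each term: A/(t−a) contributes A·log|t−a|.

163*log(t - 4)/70 - 37*log(t - 2)/30 - log(t + 1)/15 - log(t + 3)/35 + C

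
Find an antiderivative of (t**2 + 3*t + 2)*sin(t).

-t**2*cos(t) + 2*t*sin(t) - 3*t*cos(t) + 3*sin(t) + C

Use integration by parts with u = t**2 + 3*t + 2, dv = sin(t) dt, so v = -cos(t).
Apply parts 2 times (tabular method): alternate signs, differentiate u down to 0, integrate dv up.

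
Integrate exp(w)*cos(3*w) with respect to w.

Let I denote the integral. Integrate by parts with u = cos(3*w), dv = exp(w) dw, so v = exp(w): I = exp(w)*cos(3*w) + 3·∫ exp(w)*sin(3*w) dw.
Apply parts again with u = sin(3*w), dv = exp(w) dw: ∫ exp(w)*sin(3*w) dw = exp(w)*sin(3*w) − 3·I. Substituting back brings back I: I = 3*exp(w)*sin(3*w) + exp(w)*cos(3*w) − 9·I.
Solving for I: (1 + 9)·I equals the remaining terms, so I = (1/10)·(3*exp(w)*sin(3*w) + exp(w)*cos(3*w)).

3*exp(w)*sin(3*w)/10 + exp(w)*cos(3*w)/10 + C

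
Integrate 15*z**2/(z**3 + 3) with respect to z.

5*log(z**3 + 3) + C

Let u = z**3 + 3, so du = (3*z**2) dz.
Rewriting, the integral becomes 5·∫ 1/u du = 5·log(u).
Substituting back, u = z**3 + 3.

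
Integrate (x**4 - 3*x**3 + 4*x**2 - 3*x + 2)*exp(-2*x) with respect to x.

Use integration by parts with u = x**4 - 3*x**3 + 4*x**2 - 3*x + 2, dv = exp(-2*x) dx, so v = -exp(-2*x)/2.
Apply parts 4 times (tabular method): alternate signs, differentiate u down to 0, integrate dv up.

(-4*x**4 + 4*x**3 - 10*x**2 + 2*x - 7)*exp(-2*x)/8 + C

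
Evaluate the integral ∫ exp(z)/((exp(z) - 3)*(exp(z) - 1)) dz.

log(exp(z) - 3)/2 - log(exp(z) - 1)/2 + C

Let u = e^z, du = e^z dz.
The integral becomes ∫ du/((u-1)(u-3)); decompose into partial fractions.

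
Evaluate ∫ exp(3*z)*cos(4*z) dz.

Let I denote the integral. Integrate by parts with u = cos(4*z), dv = exp(3*z) dz, so v = exp(3*z)/3: I = exp(3*z)*cos(4*z)/3 + (4/3)·∫ exp(3*z)*sin(4*z) dz.
Apply parts again with u = sin(4*z), dv = exp(3*z) dz: ∫ exp(3*z)*sin(4*z) dz = exp(3*z)*sin(4*z)/3 − (4/3)·I. Substituting back brings back I: I = 4*exp(3*z)*sin(4*z)/9 + exp(3*z)*cos(4*z)/3 − (16/9)·I.
Solving for I: (1 + 16/9)·I equals the remaining terms, so I = (9/25)·(4*exp(3*z)*sin(4*z)/9 + exp(3*z)*cos(4*z)/3).

4*exp(3*z)*sin(4*z)/25 + 3*exp(3*z)*cos(4*z)/25 + C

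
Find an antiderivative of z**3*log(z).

z**4*log(z)/4 - z**4/16 + C

Use integration by parts with u = log(z), dv = z**3 dz.
Then du = 1/z dz and v = z**4/4.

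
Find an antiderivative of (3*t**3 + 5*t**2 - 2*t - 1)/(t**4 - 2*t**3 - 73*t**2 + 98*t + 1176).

1259*log(t - 7)/154 - 163*log(t - 6)/26 - 7*log(t + 4)/22 + 257*log(t + 7)/182 + C

Factor the denominator: (t - 7)*(t - 6)*(t + 4)*(t + 7).
Partial-fraction decomposition: 257/(182*(t + 7)) - 7/(22*(t + 4)) - 163/(26*(t - 6)) + 1259/(154*(t - 7)).
Integrate each term: A/(t−a) contributes A·log|t−a|.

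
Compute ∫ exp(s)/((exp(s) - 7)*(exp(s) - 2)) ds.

Let u = e^s, du = e^s ds.
The integral becomes ∫ du/((u-7)(u-2)); decompose into partial fractions.

log(exp(s) - 7)/5 - log(exp(s) - 2)/5 + C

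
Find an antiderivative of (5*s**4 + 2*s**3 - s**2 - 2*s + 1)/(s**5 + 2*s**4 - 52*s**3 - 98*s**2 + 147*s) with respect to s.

log(s)/147 + 12629*log(s - 7)/5880 - 5*log(s - 1)/192 - 349*log(s + 3)/480 + 11285*log(s + 7)/3136 + C

Factor the denominator: s*(s - 7)*(s - 1)*(s + 3)*(s + 7).
Partial-fraction decomposition: 11285/(3136*(s + 7)) - 349/(480*(s + 3)) - 5/(192*(s - 1)) + 12629/(5880*(s - 7)) + 1/(147*s).
Integrate each term: A/(s−a) contributes A·log|s−a|.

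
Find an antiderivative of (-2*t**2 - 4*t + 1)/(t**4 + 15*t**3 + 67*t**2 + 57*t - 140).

Factor the denominator: (t - 1)*(t + 4)*(t + 5)*(t + 7).
Partial-fraction decomposition: 23/(16*(t + 7)) - 29/(12*(t + 5)) + 1/(t + 4) - 1/(48*(t - 1)).
Integrate each term: A/(t−a) contributes A·log|t−a|.

-log(t - 1)/48 + log(t + 4) - 29*log(t + 5)/12 + 23*log(t + 7)/16 + C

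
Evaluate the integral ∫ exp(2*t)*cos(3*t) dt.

3*exp(2*t)*sin(3*t)/13 + 2*exp(2*t)*cos(3*t)/13 + C

Let I denote the integral. Integrate by parts with u = cos(3*t), dv = exp(2*t) dt, so v = exp(2*t)/2: I = exp(2*t)*cos(3*t)/2 + (3/2)·∫ exp(2*t)*sin(3*t) dt.
Apply parts again with u = sin(3*t), dv = exp(2*t) dt: ∫ exp(2*t)*sin(3*t) dt = exp(2*t)*sin(3*t)/2 − (3/2)·I. Substituting back brings back I: I = 3*exp(2*t)*sin(3*t)/4 + exp(2*t)*cos(3*t)/2 − (9/4)·I.
Solving for I: (1 + 9/4)·I equals the remaining terms, so I = (4/13)·(3*exp(2*t)*sin(3*t)/4 + exp(2*t)*cos(3*t)/2).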